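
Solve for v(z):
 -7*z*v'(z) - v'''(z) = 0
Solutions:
 v(z) = C1 + Integral(C2*airyai(-7^(1/3)*z) + C3*airybi(-7^(1/3)*z), z)


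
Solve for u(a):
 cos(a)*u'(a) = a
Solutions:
 u(a) = C1 + Integral(a/cos(a), a)


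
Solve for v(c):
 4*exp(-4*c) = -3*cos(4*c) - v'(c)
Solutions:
 v(c) = C1 - 3*sin(4*c)/4 + exp(-4*c)


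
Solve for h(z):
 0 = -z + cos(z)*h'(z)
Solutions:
 h(z) = C1 + Integral(z/cos(z), z)


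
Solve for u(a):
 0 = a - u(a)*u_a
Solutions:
 u(a) = -sqrt(C1 + a^2)
 u(a) = sqrt(C1 + a^2)


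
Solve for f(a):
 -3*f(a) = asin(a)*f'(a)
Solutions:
 f(a) = C1*exp(-3*Integral(1/asin(a), a))


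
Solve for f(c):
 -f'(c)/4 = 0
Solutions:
 f(c) = C1


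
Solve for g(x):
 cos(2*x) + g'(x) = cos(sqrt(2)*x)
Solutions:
 g(x) = C1 - sin(2*x)/2 + sqrt(2)*sin(sqrt(2)*x)/2


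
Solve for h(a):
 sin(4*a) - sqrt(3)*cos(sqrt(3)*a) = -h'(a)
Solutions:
 h(a) = C1 + sin(sqrt(3)*a) + cos(4*a)/4


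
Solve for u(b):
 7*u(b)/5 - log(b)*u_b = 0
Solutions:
 u(b) = C1*exp(7*li(b)/5)


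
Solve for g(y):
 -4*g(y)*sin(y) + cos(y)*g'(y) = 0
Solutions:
 g(y) = C1/cos(y)^4


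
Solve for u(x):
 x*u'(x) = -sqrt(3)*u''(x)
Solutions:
 u(x) = C1 + C2*erf(sqrt(2)*3^(3/4)*x/6)


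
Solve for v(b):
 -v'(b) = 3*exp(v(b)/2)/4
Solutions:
 v(b) = 2*log(1/(C1 + 3*b)) + 6*log(2)


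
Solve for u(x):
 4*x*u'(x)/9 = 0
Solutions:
 u(x) = C1


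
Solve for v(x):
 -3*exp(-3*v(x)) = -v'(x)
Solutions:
 v(x) = log(C1 + 9*x)/3
 v(x) = log((-3^(1/3) - 3^(5/6)*I)*(C1 + 3*x)^(1/3)/2)
 v(x) = log((-3^(1/3) + 3^(5/6)*I)*(C1 + 3*x)^(1/3)/2)


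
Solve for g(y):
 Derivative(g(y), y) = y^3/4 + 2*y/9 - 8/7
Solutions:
 g(y) = C1 + y^4/16 + y^2/9 - 8*y/7


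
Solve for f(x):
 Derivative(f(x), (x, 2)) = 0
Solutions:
 f(x) = C1 + C2*x


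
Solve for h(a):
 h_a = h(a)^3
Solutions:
 h(a) = -sqrt(2)*sqrt(-1/(C1 + a))/2
 h(a) = sqrt(2)*sqrt(-1/(C1 + a))/2


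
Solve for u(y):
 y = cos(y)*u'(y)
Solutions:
 u(y) = C1 + Integral(y/cos(y), y)


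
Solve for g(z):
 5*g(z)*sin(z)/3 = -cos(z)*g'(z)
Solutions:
 g(z) = C1*cos(z)^(5/3)


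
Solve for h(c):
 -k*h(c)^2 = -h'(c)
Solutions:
 h(c) = -1/(C1 + c*k)


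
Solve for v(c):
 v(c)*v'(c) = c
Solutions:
 v(c) = -sqrt(C1 + c^2)
 v(c) = sqrt(C1 + c^2)


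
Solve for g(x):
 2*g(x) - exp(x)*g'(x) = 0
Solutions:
 g(x) = C1*exp(-2*exp(-x))


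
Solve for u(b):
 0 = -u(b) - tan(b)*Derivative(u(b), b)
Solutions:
 u(b) = C1/sin(b)


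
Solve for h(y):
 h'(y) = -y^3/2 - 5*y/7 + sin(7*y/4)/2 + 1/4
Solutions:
 h(y) = C1 - y^4/8 - 5*y^2/14 + y/4 - 2*cos(7*y/4)/7


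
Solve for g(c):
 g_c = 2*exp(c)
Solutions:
 g(c) = C1 + 2*exp(c)


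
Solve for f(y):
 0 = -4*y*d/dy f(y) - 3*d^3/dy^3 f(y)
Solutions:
 f(y) = C1 + Integral(C2*airyai(-6^(2/3)*y/3) + C3*airybi(-6^(2/3)*y/3), y)


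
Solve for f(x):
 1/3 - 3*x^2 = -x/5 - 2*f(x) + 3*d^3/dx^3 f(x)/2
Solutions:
 f(x) = C3*exp(6^(2/3)*x/3) + 3*x^2/2 - x/10 + (C1*sin(2^(2/3)*3^(1/6)*x/2) + C2*cos(2^(2/3)*3^(1/6)*x/2))*exp(-6^(2/3)*x/6) - 1/6


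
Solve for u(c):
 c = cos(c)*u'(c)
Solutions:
 u(c) = C1 + Integral(c/cos(c), c)


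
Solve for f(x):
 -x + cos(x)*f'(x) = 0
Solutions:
 f(x) = C1 + Integral(x/cos(x), x)


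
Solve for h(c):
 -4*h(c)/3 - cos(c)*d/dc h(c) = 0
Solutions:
 h(c) = C1*(sin(c) - 1)^(2/3)/(sin(c) + 1)^(2/3)


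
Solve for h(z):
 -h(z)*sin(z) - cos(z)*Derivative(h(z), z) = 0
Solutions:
 h(z) = C1*cos(z)


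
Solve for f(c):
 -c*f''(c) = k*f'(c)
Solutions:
 f(c) = C1 + c^(1 - re(k))*(C2*sin(log(c)*Abs(im(k))) + C3*cos(log(c)*im(k)))


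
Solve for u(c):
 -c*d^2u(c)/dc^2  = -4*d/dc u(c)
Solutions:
 u(c) = C1 + C2*c^5


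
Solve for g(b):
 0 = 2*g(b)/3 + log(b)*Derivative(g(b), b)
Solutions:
 g(b) = C1*exp(-2*li(b)/3)


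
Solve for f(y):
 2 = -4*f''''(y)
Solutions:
 f(y) = C1 + C2*y + C3*y^2 + C4*y^3 - y^4/48


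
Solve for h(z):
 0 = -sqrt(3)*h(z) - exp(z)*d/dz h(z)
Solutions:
 h(z) = C1*exp(sqrt(3)*exp(-z))


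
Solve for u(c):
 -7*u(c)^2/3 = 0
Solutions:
 u(c) = 0


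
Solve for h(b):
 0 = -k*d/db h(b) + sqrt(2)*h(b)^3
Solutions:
 h(b) = -sqrt(2)*sqrt(-k/(C1*k + sqrt(2)*b))/2
 h(b) = sqrt(2)*sqrt(-k/(C1*k + sqrt(2)*b))/2


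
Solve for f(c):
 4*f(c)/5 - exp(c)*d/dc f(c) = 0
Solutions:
 f(c) = C1*exp(-4*exp(-c)/5)


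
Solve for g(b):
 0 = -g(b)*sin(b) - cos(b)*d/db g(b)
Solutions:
 g(b) = C1*cos(b)


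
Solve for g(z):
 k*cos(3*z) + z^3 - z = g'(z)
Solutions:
 g(z) = C1 + k*sin(3*z)/3 + z^4/4 - z^2/2


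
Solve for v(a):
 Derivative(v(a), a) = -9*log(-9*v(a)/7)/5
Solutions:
 5*Integral(1/(log(-_y) - log(7) + 2*log(3)), (_y, v(a)))/9 = C1 - a


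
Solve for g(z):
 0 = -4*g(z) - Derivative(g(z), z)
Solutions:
 g(z) = C1*exp(-4*z)


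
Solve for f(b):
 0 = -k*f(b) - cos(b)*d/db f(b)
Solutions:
 f(b) = C1*exp(k*(log(sin(b) - 1) - log(sin(b) + 1))/2)


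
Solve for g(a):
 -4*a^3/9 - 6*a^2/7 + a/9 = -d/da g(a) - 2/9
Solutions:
 g(a) = C1 + a^4/9 + 2*a^3/7 - a^2/18 - 2*a/9


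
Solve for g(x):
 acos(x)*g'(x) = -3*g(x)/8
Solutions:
 g(x) = C1*exp(-3*Integral(1/acos(x), x)/8)


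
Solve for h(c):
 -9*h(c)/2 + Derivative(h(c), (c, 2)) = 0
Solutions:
 h(c) = C1*exp(-3*sqrt(2)*c/2) + C2*exp(3*sqrt(2)*c/2)


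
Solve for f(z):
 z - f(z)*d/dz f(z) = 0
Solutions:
 f(z) = -sqrt(C1 + z^2)
 f(z) = sqrt(C1 + z^2)


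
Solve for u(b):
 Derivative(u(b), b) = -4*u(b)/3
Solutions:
 u(b) = C1*exp(-4*b/3)


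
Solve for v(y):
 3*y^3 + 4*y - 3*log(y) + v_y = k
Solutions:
 v(y) = C1 + k*y - 3*y^4/4 - 2*y^2 + 3*y*log(y) - 3*y


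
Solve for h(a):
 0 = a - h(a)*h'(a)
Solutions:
 h(a) = -sqrt(C1 + a^2)
 h(a) = sqrt(C1 + a^2)


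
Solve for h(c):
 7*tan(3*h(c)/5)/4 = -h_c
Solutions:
 h(c) = -5*asin(C1*exp(-21*c/20))/3 + 5*pi/3
 h(c) = 5*asin(C1*exp(-21*c/20))/3


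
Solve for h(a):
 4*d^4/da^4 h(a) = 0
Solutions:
 h(a) = C1 + C2*a + C3*a^2 + C4*a^3


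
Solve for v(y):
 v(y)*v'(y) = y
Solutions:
 v(y) = -sqrt(C1 + y^2)
 v(y) = sqrt(C1 + y^2)


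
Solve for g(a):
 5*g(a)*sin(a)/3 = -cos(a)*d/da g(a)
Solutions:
 g(a) = C1*cos(a)^(5/3)


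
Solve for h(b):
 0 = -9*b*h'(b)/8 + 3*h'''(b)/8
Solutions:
 h(b) = C1 + Integral(C2*airyai(3^(1/3)*b) + C3*airybi(3^(1/3)*b), b)


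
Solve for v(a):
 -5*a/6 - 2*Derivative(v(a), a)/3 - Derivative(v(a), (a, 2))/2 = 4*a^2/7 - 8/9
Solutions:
 v(a) = C1 + C2*exp(-4*a/3) - 2*a^3/7 + a^2/56 + 439*a/336


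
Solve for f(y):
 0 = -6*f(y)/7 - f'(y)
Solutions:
 f(y) = C1*exp(-6*y/7)


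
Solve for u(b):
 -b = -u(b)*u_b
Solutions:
 u(b) = -sqrt(C1 + b^2)
 u(b) = sqrt(C1 + b^2)


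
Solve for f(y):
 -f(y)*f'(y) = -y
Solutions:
 f(y) = -sqrt(C1 + y^2)
 f(y) = sqrt(C1 + y^2)


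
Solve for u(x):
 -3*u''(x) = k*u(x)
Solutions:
 u(x) = C1*exp(-sqrt(3)*x*sqrt(-k)/3) + C2*exp(sqrt(3)*x*sqrt(-k)/3)


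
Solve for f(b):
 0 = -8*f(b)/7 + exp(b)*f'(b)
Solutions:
 f(b) = C1*exp(-8*exp(-b)/7)


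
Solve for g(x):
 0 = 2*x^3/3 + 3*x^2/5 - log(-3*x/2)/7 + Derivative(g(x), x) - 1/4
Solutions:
 g(x) = C1 - x^4/6 - x^3/5 + x*log(-x)/7 + x*(-4*log(2) + 3 + 4*log(3))/28


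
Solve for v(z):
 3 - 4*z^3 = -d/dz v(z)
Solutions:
 v(z) = C1 + z^4 - 3*z


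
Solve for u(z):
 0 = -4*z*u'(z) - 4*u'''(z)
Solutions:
 u(z) = C1 + Integral(C2*airyai(-z) + C3*airybi(-z), z)


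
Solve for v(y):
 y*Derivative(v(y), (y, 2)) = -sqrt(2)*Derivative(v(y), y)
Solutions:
 v(y) = C1 + C2*y^(1 - sqrt(2))


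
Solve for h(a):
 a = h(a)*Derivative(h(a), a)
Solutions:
 h(a) = -sqrt(C1 + a^2)
 h(a) = sqrt(C1 + a^2)


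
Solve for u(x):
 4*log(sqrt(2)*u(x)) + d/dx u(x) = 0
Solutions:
 Integral(1/(2*log(_y) + log(2)), (_y, u(x)))/2 = C1 - x


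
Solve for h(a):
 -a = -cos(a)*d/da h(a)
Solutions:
 h(a) = C1 + Integral(a/cos(a), a)


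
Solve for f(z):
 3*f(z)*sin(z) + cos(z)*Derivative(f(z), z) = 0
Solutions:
 f(z) = C1*cos(z)^3


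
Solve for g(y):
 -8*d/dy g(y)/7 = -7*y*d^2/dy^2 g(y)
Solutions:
 g(y) = C1 + C2*y^(57/49)


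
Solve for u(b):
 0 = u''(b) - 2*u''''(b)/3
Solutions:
 u(b) = C1 + C2*b + C3*exp(-sqrt(6)*b/2) + C4*exp(sqrt(6)*b/2)


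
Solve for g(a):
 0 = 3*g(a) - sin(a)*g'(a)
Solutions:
 g(a) = C1*(cos(a) - 1)^(3/2)/(cos(a) + 1)^(3/2)


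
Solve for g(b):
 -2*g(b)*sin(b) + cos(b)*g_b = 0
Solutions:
 g(b) = C1/cos(b)^2


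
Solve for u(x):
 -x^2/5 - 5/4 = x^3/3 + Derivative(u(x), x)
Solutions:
 u(x) = C1 - x^4/12 - x^3/15 - 5*x/4


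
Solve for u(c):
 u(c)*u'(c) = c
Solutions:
 u(c) = -sqrt(C1 + c^2)
 u(c) = sqrt(C1 + c^2)


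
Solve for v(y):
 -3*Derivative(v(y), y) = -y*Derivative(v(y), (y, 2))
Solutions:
 v(y) = C1 + C2*y^4


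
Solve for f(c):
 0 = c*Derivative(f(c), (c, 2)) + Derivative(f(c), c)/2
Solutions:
 f(c) = C1 + C2*sqrt(c)


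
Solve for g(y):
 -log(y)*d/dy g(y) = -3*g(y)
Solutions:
 g(y) = C1*exp(3*li(y))


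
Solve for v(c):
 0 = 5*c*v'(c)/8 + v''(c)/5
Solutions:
 v(c) = C1 + C2*erf(5*c/4)


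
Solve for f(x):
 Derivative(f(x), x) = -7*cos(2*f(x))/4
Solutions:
 f(x) = -asin((C1 + exp(7*x))/(C1 - exp(7*x)))/2 + pi/2
 f(x) = asin((C1 + exp(7*x))/(C1 - exp(7*x)))/2


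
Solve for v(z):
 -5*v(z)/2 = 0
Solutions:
 v(z) = 0


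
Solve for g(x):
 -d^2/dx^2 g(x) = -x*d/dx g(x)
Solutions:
 g(x) = C1 + C2*erfi(sqrt(2)*x/2)


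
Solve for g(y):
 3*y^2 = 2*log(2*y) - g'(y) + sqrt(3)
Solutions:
 g(y) = C1 - y^3 + 2*y*log(y) - 2*y + y*log(4) + sqrt(3)*y


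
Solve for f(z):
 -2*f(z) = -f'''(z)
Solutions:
 f(z) = C3*exp(2^(1/3)*z) + (C1*sin(2^(1/3)*sqrt(3)*z/2) + C2*cos(2^(1/3)*sqrt(3)*z/2))*exp(-2^(1/3)*z/2)


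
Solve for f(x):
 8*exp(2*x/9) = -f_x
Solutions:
 f(x) = C1 - 36*exp(2*x/9)


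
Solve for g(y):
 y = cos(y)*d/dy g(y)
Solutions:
 g(y) = C1 + Integral(y/cos(y), y)


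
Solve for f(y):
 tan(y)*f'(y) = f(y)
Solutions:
 f(y) = C1*sin(y)


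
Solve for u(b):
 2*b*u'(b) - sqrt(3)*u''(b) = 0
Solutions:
 u(b) = C1 + C2*erfi(3^(3/4)*b/3)


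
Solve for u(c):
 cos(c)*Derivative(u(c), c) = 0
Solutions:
 u(c) = C1


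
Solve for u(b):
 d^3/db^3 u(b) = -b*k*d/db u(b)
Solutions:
 u(b) = C1 + Integral(C2*airyai(b*(-k)^(1/3)) + C3*airybi(b*(-k)^(1/3)), b)


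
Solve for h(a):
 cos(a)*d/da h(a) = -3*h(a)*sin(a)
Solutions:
 h(a) = C1*cos(a)^3


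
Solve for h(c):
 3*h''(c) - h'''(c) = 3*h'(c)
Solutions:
 h(c) = C1 + (C2*sin(sqrt(3)*c/2) + C3*cos(sqrt(3)*c/2))*exp(3*c/2)


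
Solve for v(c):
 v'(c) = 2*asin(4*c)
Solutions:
 v(c) = C1 + 2*c*asin(4*c) + sqrt(1 - 16*c^2)/2


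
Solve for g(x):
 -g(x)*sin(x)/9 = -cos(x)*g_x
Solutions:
 g(x) = C1/cos(x)^(1/9)


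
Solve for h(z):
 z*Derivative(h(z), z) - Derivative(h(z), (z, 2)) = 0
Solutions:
 h(z) = C1 + C2*erfi(sqrt(2)*z/2)


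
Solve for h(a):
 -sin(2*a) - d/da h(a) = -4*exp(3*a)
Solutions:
 h(a) = C1 + 4*exp(3*a)/3 + cos(2*a)/2


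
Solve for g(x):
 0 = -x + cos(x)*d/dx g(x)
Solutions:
 g(x) = C1 + Integral(x/cos(x), x)


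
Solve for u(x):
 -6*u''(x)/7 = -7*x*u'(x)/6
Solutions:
 u(x) = C1 + C2*erfi(7*sqrt(2)*x/12)


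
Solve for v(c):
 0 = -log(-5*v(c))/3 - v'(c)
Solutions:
 3*Integral(1/(log(-_y) + log(5)), (_y, v(c))) = C1 - c


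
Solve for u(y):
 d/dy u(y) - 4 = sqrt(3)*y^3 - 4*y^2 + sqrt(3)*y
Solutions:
 u(y) = C1 + sqrt(3)*y^4/4 - 4*y^3/3 + sqrt(3)*y^2/2 + 4*y


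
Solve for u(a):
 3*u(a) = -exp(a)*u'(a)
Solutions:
 u(a) = C1*exp(3*exp(-a))


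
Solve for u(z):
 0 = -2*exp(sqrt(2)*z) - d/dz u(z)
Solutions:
 u(z) = C1 - sqrt(2)*exp(sqrt(2)*z)


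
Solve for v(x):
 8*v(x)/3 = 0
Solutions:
 v(x) = 0


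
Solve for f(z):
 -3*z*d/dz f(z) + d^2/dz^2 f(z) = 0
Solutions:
 f(z) = C1 + C2*erfi(sqrt(6)*z/2)


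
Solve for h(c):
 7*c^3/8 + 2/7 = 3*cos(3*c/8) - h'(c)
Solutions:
 h(c) = C1 - 7*c^4/32 - 2*c/7 + 8*sin(3*c/8)


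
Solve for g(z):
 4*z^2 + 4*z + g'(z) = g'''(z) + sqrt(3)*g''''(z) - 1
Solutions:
 g(z) = C1 + C2*exp(-z*(2*18^(1/3)/(9*sqrt(231) + 79*sqrt(3))^(1/3) + 4*sqrt(3) + 12^(1/3)*(9*sqrt(231) + 79*sqrt(3))^(1/3))/36)*sin(2^(1/3)*3^(1/6)*z*(-2^(1/3)*3^(2/3)*(9*sqrt(231) + 79*sqrt(3))^(1/3) + 6/(9*sqrt(231) + 79*sqrt(3))^(1/3))/36) + C3*exp(-z*(2*18^(1/3)/(9*sqrt(231) + 79*sqrt(3))^(1/3) + 4*sqrt(3) + 12^(1/3)*(9*sqrt(231) + 79*sqrt(3))^(1/3))/36)*cos(2^(1/3)*3^(1/6)*z*(-2^(1/3)*3^(2/3)*(9*sqrt(231) + 79*sqrt(3))^(1/3) + 6/(9*sqrt(231) + 79*sqrt(3))^(1/3))/36) + C4*exp(z*(-2*sqrt(3) + 2*18^(1/3)/(9*sqrt(231) + 79*sqrt(3))^(1/3) + 12^(1/3)*(9*sqrt(231) + 79*sqrt(3))^(1/3))/18) - 4*z^3/3 - 2*z^2 - 9*z


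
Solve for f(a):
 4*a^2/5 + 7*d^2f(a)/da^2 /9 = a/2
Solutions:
 f(a) = C1 + C2*a - 3*a^4/35 + 3*a^3/28


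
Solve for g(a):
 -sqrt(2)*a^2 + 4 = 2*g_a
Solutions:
 g(a) = C1 - sqrt(2)*a^3/6 + 2*a


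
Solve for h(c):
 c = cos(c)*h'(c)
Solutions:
 h(c) = C1 + Integral(c/cos(c), c)


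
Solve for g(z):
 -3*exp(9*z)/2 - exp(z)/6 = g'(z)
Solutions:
 g(z) = C1 - exp(9*z)/6 - exp(z)/6


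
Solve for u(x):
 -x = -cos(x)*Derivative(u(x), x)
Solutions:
 u(x) = C1 + Integral(x/cos(x), x)


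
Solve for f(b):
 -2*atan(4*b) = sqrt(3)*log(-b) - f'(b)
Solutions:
 f(b) = C1 + sqrt(3)*b*(log(-b) - 1) + 2*b*atan(4*b) - log(16*b^2 + 1)/4


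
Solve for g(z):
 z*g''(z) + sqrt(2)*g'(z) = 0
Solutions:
 g(z) = C1 + C2*z^(1 - sqrt(2))


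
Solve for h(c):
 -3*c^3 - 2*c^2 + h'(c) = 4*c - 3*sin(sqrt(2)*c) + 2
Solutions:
 h(c) = C1 + 3*c^4/4 + 2*c^3/3 + 2*c^2 + 2*c + 3*sqrt(2)*cos(sqrt(2)*c)/2


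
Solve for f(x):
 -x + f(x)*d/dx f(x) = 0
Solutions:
 f(x) = -sqrt(C1 + x^2)
 f(x) = sqrt(C1 + x^2)


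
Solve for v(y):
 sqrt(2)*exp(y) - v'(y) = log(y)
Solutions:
 v(y) = C1 - y*log(y) + y + sqrt(2)*exp(y)


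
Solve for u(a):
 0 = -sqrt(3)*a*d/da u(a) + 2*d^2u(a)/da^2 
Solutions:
 u(a) = C1 + C2*erfi(3^(1/4)*a/2)


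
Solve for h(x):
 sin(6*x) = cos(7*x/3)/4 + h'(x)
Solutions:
 h(x) = C1 - 3*sin(7*x/3)/28 - cos(6*x)/6


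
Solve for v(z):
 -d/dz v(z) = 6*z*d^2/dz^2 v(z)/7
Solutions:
 v(z) = C1 + C2/z^(1/6)


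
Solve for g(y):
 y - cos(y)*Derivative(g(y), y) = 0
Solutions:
 g(y) = C1 + Integral(y/cos(y), y)


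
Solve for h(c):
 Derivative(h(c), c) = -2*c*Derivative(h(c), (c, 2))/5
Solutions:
 h(c) = C1 + C2/c^(3/2)


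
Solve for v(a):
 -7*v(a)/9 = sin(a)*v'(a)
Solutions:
 v(a) = C1*(cos(a) + 1)^(7/18)/(cos(a) - 1)^(7/18)


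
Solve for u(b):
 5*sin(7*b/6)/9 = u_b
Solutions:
 u(b) = C1 - 10*cos(7*b/6)/21


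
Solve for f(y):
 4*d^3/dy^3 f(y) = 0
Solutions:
 f(y) = C1 + C2*y + C3*y^2


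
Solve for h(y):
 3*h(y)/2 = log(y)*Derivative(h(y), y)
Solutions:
 h(y) = C1*exp(3*li(y)/2)


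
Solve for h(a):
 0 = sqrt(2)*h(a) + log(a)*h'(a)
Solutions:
 h(a) = C1*exp(-sqrt(2)*li(a))


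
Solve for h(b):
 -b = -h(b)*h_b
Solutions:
 h(b) = -sqrt(C1 + b^2)
 h(b) = sqrt(C1 + b^2)


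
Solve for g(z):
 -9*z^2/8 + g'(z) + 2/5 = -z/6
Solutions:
 g(z) = C1 + 3*z^3/8 - z^2/12 - 2*z/5


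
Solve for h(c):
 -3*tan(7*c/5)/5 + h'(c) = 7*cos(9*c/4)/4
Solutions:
 h(c) = C1 - 3*log(cos(7*c/5))/7 + 7*sin(9*c/4)/9


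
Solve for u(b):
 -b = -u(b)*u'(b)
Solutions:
 u(b) = -sqrt(C1 + b^2)
 u(b) = sqrt(C1 + b^2)


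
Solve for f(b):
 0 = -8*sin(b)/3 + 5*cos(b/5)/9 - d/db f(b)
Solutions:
 f(b) = C1 + 25*sin(b/5)/9 + 8*cos(b)/3


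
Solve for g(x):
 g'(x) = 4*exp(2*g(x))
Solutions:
 g(x) = log(-sqrt(-1/(C1 + 4*x))) - log(2)/2
 g(x) = log(-1/(C1 + 4*x))/2 - log(2)/2


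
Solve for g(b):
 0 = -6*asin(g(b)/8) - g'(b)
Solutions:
 Integral(1/asin(_y/8), (_y, g(b))) = C1 - 6*b


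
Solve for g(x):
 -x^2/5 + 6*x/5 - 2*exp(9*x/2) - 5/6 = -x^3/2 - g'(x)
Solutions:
 g(x) = C1 - x^4/8 + x^3/15 - 3*x^2/5 + 5*x/6 + 4*exp(9*x/2)/9


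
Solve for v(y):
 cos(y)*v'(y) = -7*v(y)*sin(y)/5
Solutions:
 v(y) = C1*cos(y)^(7/5)


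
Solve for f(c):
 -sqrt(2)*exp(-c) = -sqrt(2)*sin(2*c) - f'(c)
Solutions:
 f(c) = C1 + sqrt(2)*cos(2*c)/2 - sqrt(2)*exp(-c)


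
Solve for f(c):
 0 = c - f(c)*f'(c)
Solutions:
 f(c) = -sqrt(C1 + c^2)
 f(c) = sqrt(C1 + c^2)


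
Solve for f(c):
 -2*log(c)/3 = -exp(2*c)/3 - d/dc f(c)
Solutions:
 f(c) = C1 + 2*c*log(c)/3 - 2*c/3 - exp(2*c)/6


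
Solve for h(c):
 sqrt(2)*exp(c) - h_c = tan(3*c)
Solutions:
 h(c) = C1 + sqrt(2)*exp(c) + log(cos(3*c))/3


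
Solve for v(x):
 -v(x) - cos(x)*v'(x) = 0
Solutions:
 v(x) = C1*sqrt(sin(x) - 1)/sqrt(sin(x) + 1)


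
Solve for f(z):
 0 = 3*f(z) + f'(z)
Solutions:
 f(z) = C1*exp(-3*z)


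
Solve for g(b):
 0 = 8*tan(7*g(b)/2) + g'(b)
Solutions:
 g(b) = -2*asin(C1*exp(-28*b))/7 + 2*pi/7
 g(b) = 2*asin(C1*exp(-28*b))/7


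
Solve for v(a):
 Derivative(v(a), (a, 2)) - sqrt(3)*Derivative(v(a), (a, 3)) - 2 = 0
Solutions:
 v(a) = C1 + C2*a + C3*exp(sqrt(3)*a/3) + a^2


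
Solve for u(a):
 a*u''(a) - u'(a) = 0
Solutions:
 u(a) = C1 + C2*a^2


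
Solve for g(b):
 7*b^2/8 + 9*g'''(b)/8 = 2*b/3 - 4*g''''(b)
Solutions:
 g(b) = C1 + C2*b + C3*b^2 + C4*exp(-9*b/32) - 7*b^5/540 + 62*b^4/243 - 7936*b^3/2187


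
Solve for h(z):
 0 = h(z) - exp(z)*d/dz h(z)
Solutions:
 h(z) = C1*exp(-exp(-z))


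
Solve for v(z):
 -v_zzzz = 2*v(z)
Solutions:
 v(z) = (C1*sin(2^(3/4)*z/2) + C2*cos(2^(3/4)*z/2))*exp(-2^(3/4)*z/2) + (C3*sin(2^(3/4)*z/2) + C4*cos(2^(3/4)*z/2))*exp(2^(3/4)*z/2)


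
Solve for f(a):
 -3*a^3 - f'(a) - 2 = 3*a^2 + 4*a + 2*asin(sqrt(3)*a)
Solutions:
 f(a) = C1 - 3*a^4/4 - a^3 - 2*a^2 - 2*a*asin(sqrt(3)*a) - 2*a - 2*sqrt(3)*sqrt(1 - 3*a^2)/3


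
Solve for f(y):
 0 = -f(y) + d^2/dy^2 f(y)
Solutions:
 f(y) = C1*exp(-y) + C2*exp(y)


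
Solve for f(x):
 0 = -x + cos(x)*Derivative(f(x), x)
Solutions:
 f(x) = C1 + Integral(x/cos(x), x)


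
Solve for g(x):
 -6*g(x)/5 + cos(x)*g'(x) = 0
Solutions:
 g(x) = C1*(sin(x) + 1)^(3/5)/(sin(x) - 1)^(3/5)


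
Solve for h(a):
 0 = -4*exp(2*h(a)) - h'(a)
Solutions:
 h(a) = log(-sqrt(-1/(C1 - 4*a))) - log(2)/2
 h(a) = log(-1/(C1 - 4*a))/2 - log(2)/2


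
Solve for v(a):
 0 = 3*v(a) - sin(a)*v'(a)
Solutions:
 v(a) = C1*(cos(a) - 1)^(3/2)/(cos(a) + 1)^(3/2)


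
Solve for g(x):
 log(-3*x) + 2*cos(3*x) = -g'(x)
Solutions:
 g(x) = C1 - x*log(-x) - x*log(3) + x - 2*sin(3*x)/3


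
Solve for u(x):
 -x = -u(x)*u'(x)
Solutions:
 u(x) = -sqrt(C1 + x^2)
 u(x) = sqrt(C1 + x^2)


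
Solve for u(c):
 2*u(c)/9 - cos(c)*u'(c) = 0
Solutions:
 u(c) = C1*(sin(c) + 1)^(1/9)/(sin(c) - 1)^(1/9)


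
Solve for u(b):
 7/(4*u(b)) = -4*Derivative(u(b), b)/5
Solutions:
 u(b) = -sqrt(C1 - 70*b)/4
 u(b) = sqrt(C1 - 70*b)/4


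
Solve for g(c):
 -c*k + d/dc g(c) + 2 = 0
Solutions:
 g(c) = C1 + c^2*k/2 - 2*c


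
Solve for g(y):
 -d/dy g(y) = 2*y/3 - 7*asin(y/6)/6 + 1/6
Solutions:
 g(y) = C1 - y^2/3 + 7*y*asin(y/6)/6 - y/6 + 7*sqrt(36 - y^2)/6


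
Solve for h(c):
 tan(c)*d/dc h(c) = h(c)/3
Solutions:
 h(c) = C1*sin(c)^(1/3)


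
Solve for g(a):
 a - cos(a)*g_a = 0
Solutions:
 g(a) = C1 + Integral(a/cos(a), a)


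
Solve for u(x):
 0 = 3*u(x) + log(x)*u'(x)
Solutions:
 u(x) = C1*exp(-3*li(x))


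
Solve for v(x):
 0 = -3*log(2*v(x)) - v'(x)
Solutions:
 Integral(1/(log(_y) + log(2)), (_y, v(x)))/3 = C1 - x


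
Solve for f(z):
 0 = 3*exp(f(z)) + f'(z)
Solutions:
 f(z) = log(1/(C1 + 3*z))


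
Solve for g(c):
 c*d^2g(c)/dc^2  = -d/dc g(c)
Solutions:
 g(c) = C1 + C2*log(c)


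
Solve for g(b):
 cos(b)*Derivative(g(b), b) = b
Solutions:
 g(b) = C1 + Integral(b/cos(b), b)


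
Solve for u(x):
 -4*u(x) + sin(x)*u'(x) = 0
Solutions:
 u(x) = C1*(cos(x)^2 - 2*cos(x) + 1)/(cos(x)^2 + 2*cos(x) + 1)


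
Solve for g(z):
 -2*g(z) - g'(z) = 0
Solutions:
 g(z) = C1*exp(-2*z)


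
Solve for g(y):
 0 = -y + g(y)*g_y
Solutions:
 g(y) = -sqrt(C1 + y^2)
 g(y) = sqrt(C1 + y^2)


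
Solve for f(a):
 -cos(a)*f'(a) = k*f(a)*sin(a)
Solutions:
 f(a) = C1*exp(k*log(cos(a)))


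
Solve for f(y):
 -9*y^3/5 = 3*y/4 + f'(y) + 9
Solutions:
 f(y) = C1 - 9*y^4/20 - 3*y^2/8 - 9*y


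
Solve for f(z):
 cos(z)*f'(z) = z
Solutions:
 f(z) = C1 + Integral(z/cos(z), z)


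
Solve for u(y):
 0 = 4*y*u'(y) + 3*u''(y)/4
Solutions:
 u(y) = C1 + C2*erf(2*sqrt(6)*y/3)


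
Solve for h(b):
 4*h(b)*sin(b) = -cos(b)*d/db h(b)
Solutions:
 h(b) = C1*cos(b)^4


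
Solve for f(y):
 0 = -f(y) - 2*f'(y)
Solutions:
 f(y) = C1*exp(-y/2)


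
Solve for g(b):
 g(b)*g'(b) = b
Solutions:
 g(b) = -sqrt(C1 + b^2)
 g(b) = sqrt(C1 + b^2)


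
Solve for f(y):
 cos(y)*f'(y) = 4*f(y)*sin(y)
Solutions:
 f(y) = C1/cos(y)^4


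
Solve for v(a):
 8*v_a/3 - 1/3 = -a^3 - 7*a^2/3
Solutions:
 v(a) = C1 - 3*a^4/32 - 7*a^3/24 + a/8


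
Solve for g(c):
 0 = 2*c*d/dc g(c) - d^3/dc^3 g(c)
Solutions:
 g(c) = C1 + Integral(C2*airyai(2^(1/3)*c) + C3*airybi(2^(1/3)*c), c)


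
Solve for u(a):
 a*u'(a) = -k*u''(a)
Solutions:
 u(a) = C1 + C2*sqrt(k)*erf(sqrt(2)*a*sqrt(1/k)/2)


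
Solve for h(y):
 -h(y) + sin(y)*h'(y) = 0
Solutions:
 h(y) = C1*sqrt(cos(y) - 1)/sqrt(cos(y) + 1)


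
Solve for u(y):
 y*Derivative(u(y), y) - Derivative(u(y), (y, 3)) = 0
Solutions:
 u(y) = C1 + Integral(C2*airyai(y) + C3*airybi(y), y)


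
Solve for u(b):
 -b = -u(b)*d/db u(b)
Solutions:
 u(b) = -sqrt(C1 + b^2)
 u(b) = sqrt(C1 + b^2)


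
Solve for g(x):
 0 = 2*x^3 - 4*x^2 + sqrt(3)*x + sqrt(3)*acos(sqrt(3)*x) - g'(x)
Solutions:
 g(x) = C1 + x^4/2 - 4*x^3/3 + sqrt(3)*x^2/2 + sqrt(3)*(x*acos(sqrt(3)*x) - sqrt(3)*sqrt(1 - 3*x^2)/3)


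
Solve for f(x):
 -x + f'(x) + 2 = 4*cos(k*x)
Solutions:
 f(x) = C1 + x^2/2 - 2*x + 4*sin(k*x)/k


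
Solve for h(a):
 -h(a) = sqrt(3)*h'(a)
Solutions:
 h(a) = C1*exp(-sqrt(3)*a/3)


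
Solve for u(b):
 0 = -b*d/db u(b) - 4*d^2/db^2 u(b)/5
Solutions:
 u(b) = C1 + C2*erf(sqrt(10)*b/4)


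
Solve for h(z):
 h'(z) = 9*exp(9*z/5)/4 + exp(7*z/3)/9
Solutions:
 h(z) = C1 + 5*exp(9*z/5)/4 + exp(7*z/3)/21


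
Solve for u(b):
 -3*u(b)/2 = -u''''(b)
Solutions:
 u(b) = C1*exp(-2^(3/4)*3^(1/4)*b/2) + C2*exp(2^(3/4)*3^(1/4)*b/2) + C3*sin(2^(3/4)*3^(1/4)*b/2) + C4*cos(2^(3/4)*3^(1/4)*b/2)


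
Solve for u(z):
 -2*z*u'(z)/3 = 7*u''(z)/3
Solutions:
 u(z) = C1 + C2*erf(sqrt(7)*z/7)


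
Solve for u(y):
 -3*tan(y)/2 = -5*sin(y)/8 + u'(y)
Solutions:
 u(y) = C1 + 3*log(cos(y))/2 - 5*cos(y)/8


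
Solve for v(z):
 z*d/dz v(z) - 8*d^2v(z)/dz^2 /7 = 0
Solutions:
 v(z) = C1 + C2*erfi(sqrt(7)*z/4)


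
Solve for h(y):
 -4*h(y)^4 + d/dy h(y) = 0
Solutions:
 h(y) = (-1/(C1 + 12*y))^(1/3)
 h(y) = (-1/(C1 + 4*y))^(1/3)*(-3^(2/3) - 3*3^(1/6)*I)/6
 h(y) = (-1/(C1 + 4*y))^(1/3)*(-3^(2/3) + 3*3^(1/6)*I)/6


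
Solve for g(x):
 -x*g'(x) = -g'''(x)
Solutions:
 g(x) = C1 + Integral(C2*airyai(x) + C3*airybi(x), x)


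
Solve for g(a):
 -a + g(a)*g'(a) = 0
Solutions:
 g(a) = -sqrt(C1 + a^2)
 g(a) = sqrt(C1 + a^2)


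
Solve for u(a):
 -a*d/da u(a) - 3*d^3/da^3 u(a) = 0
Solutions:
 u(a) = C1 + Integral(C2*airyai(-3^(2/3)*a/3) + C3*airybi(-3^(2/3)*a/3), a)


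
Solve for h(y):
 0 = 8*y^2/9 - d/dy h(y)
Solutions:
 h(y) = C1 + 8*y^3/27


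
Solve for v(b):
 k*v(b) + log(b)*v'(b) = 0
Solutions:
 v(b) = C1*exp(-k*li(b))


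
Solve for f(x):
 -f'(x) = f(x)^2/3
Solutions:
 f(x) = 3/(C1 + x)


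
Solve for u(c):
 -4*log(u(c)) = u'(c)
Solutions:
 li(u(c)) = C1 - 4*c


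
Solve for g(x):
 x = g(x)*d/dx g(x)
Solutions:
 g(x) = -sqrt(C1 + x^2)
 g(x) = sqrt(C1 + x^2)


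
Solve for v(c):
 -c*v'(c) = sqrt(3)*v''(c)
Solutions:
 v(c) = C1 + C2*erf(sqrt(2)*3^(3/4)*c/6)


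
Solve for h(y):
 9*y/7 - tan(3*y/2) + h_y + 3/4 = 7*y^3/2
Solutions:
 h(y) = C1 + 7*y^4/8 - 9*y^2/14 - 3*y/4 - 2*log(cos(3*y/2))/3


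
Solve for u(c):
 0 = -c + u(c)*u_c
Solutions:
 u(c) = -sqrt(C1 + c^2)
 u(c) = sqrt(C1 + c^2)


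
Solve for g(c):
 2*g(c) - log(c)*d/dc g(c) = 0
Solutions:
 g(c) = C1*exp(2*li(c))


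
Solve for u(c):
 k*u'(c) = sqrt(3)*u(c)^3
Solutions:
 u(c) = -sqrt(2)*sqrt(-k/(C1*k + sqrt(3)*c))/2
 u(c) = sqrt(2)*sqrt(-k/(C1*k + sqrt(3)*c))/2


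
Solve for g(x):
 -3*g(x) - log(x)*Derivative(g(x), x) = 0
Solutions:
 g(x) = C1*exp(-3*li(x))


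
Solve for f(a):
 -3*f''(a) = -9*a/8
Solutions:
 f(a) = C1 + C2*a + a^3/16


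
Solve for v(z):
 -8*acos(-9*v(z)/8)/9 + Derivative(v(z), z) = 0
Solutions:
 Integral(1/acos(-9*_y/8), (_y, v(z))) = C1 + 8*z/9


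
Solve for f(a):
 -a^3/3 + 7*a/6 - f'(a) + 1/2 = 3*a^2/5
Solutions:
 f(a) = C1 - a^4/12 - a^3/5 + 7*a^2/12 + a/2


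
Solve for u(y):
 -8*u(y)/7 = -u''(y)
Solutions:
 u(y) = C1*exp(-2*sqrt(14)*y/7) + C2*exp(2*sqrt(14)*y/7)


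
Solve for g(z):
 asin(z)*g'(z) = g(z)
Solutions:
 g(z) = C1*exp(Integral(1/asin(z), z))


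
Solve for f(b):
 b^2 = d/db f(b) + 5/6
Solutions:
 f(b) = C1 + b^3/3 - 5*b/6


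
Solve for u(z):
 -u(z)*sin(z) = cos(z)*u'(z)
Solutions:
 u(z) = C1*cos(z)


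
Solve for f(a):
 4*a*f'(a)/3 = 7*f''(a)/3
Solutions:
 f(a) = C1 + C2*erfi(sqrt(14)*a/7)


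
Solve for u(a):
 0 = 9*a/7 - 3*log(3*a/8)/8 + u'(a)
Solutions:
 u(a) = C1 - 9*a^2/14 + 3*a*log(a)/8 - 9*a*log(2)/8 - 3*a/8 + 3*a*log(3)/8


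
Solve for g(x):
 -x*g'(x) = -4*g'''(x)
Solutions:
 g(x) = C1 + Integral(C2*airyai(2^(1/3)*x/2) + C3*airybi(2^(1/3)*x/2), x)


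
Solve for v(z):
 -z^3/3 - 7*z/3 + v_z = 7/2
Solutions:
 v(z) = C1 + z^4/12 + 7*z^2/6 + 7*z/2


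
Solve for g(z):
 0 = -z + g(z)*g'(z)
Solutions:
 g(z) = -sqrt(C1 + z^2)
 g(z) = sqrt(C1 + z^2)


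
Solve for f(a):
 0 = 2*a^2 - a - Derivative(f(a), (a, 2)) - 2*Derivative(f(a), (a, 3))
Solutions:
 f(a) = C1 + C2*a + C3*exp(-a/2) + a^4/6 - 3*a^3/2 + 9*a^2


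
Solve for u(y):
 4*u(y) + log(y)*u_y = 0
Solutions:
 u(y) = C1*exp(-4*li(y))


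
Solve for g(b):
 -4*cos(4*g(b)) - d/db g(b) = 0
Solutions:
 g(b) = -asin((C1 + exp(32*b))/(C1 - exp(32*b)))/4 + pi/4
 g(b) = asin((C1 + exp(32*b))/(C1 - exp(32*b)))/4


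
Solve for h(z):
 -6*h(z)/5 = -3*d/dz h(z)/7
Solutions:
 h(z) = C1*exp(14*z/5)


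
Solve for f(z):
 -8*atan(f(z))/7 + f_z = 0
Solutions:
 Integral(1/atan(_y), (_y, f(z))) = C1 + 8*z/7


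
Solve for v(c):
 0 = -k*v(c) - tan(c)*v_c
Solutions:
 v(c) = C1*exp(-k*log(sin(c)))


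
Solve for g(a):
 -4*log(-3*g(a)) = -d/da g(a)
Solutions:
 -Integral(1/(log(-_y) + log(3)), (_y, g(a)))/4 = C1 - a


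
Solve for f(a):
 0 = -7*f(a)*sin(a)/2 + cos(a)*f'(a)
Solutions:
 f(a) = C1/cos(a)^(7/2)


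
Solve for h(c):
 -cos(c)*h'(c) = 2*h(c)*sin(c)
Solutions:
 h(c) = C1*cos(c)^2


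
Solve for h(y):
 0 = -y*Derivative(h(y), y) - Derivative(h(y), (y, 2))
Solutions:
 h(y) = C1 + C2*erf(sqrt(2)*y/2)


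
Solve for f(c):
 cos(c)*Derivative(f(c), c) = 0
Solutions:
 f(c) = C1


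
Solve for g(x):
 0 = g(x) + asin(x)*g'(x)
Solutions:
 g(x) = C1*exp(-Integral(1/asin(x), x))


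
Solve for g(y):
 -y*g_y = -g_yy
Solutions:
 g(y) = C1 + C2*erfi(sqrt(2)*y/2)


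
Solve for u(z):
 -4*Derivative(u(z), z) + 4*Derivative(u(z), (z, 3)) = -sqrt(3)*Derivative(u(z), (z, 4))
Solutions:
 u(z) = C1 + C2*exp(-z*(8*6^(2/3)/(9*sqrt(51) + 49*sqrt(3))^(1/3) + 6^(1/3)*(9*sqrt(51) + 49*sqrt(3))^(1/3) + 8*sqrt(3))/18)*sin(2^(1/3)*3^(1/6)*z*(-3^(2/3)*(9*sqrt(51) + 49*sqrt(3))^(1/3) + 24*2^(1/3)/(9*sqrt(51) + 49*sqrt(3))^(1/3))/18) + C3*exp(-z*(8*6^(2/3)/(9*sqrt(51) + 49*sqrt(3))^(1/3) + 6^(1/3)*(9*sqrt(51) + 49*sqrt(3))^(1/3) + 8*sqrt(3))/18)*cos(2^(1/3)*3^(1/6)*z*(-3^(2/3)*(9*sqrt(51) + 49*sqrt(3))^(1/3) + 24*2^(1/3)/(9*sqrt(51) + 49*sqrt(3))^(1/3))/18) + C4*exp(z*(-4*sqrt(3) + 8*6^(2/3)/(9*sqrt(51) + 49*sqrt(3))^(1/3) + 6^(1/3)*(9*sqrt(51) + 49*sqrt(3))^(1/3))/9)


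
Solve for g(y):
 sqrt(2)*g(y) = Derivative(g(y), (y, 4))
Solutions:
 g(y) = C1*exp(-2^(1/8)*y) + C2*exp(2^(1/8)*y) + C3*sin(2^(1/8)*y) + C4*cos(2^(1/8)*y)


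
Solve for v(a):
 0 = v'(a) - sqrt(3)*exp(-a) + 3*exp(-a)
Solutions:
 v(a) = C1 - sqrt(3)*exp(-a) + 3*exp(-a)


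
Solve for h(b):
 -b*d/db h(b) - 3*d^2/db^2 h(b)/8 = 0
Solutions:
 h(b) = C1 + C2*erf(2*sqrt(3)*b/3)


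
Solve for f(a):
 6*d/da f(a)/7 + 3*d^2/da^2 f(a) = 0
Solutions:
 f(a) = C1 + C2*exp(-2*a/7)


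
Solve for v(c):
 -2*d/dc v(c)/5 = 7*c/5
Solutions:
 v(c) = C1 - 7*c^2/4


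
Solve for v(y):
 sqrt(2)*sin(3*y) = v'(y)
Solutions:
 v(y) = C1 - sqrt(2)*cos(3*y)/3


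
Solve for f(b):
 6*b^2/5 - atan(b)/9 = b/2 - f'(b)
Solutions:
 f(b) = C1 - 2*b^3/5 + b^2/4 + b*atan(b)/9 - log(b^2 + 1)/18


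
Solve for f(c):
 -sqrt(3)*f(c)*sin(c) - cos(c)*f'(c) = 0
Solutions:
 f(c) = C1*cos(c)^(sqrt(3))


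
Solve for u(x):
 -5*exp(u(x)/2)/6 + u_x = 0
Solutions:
 u(x) = 2*log(-1/(C1 + 5*x)) + 2*log(12)


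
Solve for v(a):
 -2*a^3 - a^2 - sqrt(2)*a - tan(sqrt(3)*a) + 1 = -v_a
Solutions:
 v(a) = C1 + a^4/2 + a^3/3 + sqrt(2)*a^2/2 - a - sqrt(3)*log(cos(sqrt(3)*a))/3


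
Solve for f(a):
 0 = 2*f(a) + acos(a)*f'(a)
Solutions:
 f(a) = C1*exp(-2*Integral(1/acos(a), a))


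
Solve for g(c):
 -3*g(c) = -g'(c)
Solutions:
 g(c) = C1*exp(3*c)


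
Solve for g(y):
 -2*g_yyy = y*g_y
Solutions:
 g(y) = C1 + Integral(C2*airyai(-2^(2/3)*y/2) + C3*airybi(-2^(2/3)*y/2), y)


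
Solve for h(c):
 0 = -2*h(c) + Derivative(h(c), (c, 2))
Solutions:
 h(c) = C1*exp(-sqrt(2)*c) + C2*exp(sqrt(2)*c)


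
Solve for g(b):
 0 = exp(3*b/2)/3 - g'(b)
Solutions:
 g(b) = C1 + 2*exp(3*b/2)/9


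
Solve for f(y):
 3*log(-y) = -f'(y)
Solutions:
 f(y) = C1 - 3*y*log(-y) + 3*y


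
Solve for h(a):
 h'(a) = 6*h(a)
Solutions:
 h(a) = C1*exp(6*a)


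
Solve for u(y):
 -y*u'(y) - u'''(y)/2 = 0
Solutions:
 u(y) = C1 + Integral(C2*airyai(-2^(1/3)*y) + C3*airybi(-2^(1/3)*y), y)


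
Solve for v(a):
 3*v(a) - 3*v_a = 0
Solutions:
 v(a) = C1*exp(a)


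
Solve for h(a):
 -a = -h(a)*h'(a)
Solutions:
 h(a) = -sqrt(C1 + a^2)
 h(a) = sqrt(C1 + a^2)


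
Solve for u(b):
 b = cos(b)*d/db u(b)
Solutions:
 u(b) = C1 + Integral(b/cos(b), b)


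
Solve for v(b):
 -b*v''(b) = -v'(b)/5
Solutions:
 v(b) = C1 + C2*b^(6/5)


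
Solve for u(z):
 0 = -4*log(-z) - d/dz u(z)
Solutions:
 u(z) = C1 - 4*z*log(-z) + 4*z


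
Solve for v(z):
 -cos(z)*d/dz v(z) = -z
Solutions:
 v(z) = C1 + Integral(z/cos(z), z)


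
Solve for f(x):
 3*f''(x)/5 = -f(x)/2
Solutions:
 f(x) = C1*sin(sqrt(30)*x/6) + C2*cos(sqrt(30)*x/6)


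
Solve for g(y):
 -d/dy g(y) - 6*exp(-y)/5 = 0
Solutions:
 g(y) = C1 + 6*exp(-y)/5


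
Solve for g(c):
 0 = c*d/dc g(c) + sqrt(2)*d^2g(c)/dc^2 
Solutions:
 g(c) = C1 + C2*erf(2^(1/4)*c/2)


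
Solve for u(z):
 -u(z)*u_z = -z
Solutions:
 u(z) = -sqrt(C1 + z^2)
 u(z) = sqrt(C1 + z^2)


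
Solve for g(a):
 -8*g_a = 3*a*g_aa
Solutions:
 g(a) = C1 + C2/a^(5/3)


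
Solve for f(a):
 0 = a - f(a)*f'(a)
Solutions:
 f(a) = -sqrt(C1 + a^2)
 f(a) = sqrt(C1 + a^2)


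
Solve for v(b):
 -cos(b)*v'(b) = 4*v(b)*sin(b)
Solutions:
 v(b) = C1*cos(b)^4


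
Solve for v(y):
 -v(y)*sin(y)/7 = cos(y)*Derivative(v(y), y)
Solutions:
 v(y) = C1*cos(y)^(1/7)


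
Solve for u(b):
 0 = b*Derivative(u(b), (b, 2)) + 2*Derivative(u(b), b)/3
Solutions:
 u(b) = C1 + C2*b^(1/3)


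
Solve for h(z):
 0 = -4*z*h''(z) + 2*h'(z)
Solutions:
 h(z) = C1 + C2*z^(3/2)


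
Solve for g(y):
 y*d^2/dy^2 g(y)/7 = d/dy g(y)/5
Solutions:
 g(y) = C1 + C2*y^(12/5)


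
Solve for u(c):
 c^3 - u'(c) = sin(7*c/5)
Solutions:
 u(c) = C1 + c^4/4 + 5*cos(7*c/5)/7


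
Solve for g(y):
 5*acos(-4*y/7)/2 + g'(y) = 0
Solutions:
 g(y) = C1 - 5*y*acos(-4*y/7)/2 - 5*sqrt(49 - 16*y^2)/8


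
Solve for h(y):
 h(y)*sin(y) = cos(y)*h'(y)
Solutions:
 h(y) = C1/cos(y)


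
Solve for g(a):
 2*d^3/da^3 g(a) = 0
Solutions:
 g(a) = C1 + C2*a + C3*a^2


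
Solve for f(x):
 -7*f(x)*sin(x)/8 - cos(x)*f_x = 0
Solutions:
 f(x) = C1*cos(x)^(7/8)


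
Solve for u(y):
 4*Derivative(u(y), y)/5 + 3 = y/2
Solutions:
 u(y) = C1 + 5*y^2/16 - 15*y/4


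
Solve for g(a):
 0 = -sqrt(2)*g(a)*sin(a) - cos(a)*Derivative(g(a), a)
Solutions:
 g(a) = C1*cos(a)^(sqrt(2))


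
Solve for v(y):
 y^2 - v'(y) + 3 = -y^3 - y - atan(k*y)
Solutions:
 v(y) = C1 + y^4/4 + y^3/3 + y^2/2 + 3*y + Piecewise((y*atan(k*y) - log(k^2*y^2 + 1)/(2*k), Ne(k, 0)), (0, True))


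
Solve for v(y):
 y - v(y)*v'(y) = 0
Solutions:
 v(y) = -sqrt(C1 + y^2)
 v(y) = sqrt(C1 + y^2)


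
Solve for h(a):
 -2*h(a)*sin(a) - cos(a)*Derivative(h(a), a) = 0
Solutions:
 h(a) = C1*cos(a)^2


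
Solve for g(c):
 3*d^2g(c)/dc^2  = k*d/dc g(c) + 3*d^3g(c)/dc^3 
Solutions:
 g(c) = C1 + C2*exp(c*(-sqrt(3)*sqrt(3 - 4*k) + 3)/6) + C3*exp(c*(sqrt(3)*sqrt(3 - 4*k) + 3)/6)


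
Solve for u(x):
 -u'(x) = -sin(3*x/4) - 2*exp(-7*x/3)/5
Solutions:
 u(x) = C1 - 4*cos(3*x/4)/3 - 6*exp(-7*x/3)/35


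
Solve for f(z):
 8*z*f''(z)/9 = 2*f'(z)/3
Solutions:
 f(z) = C1 + C2*z^(7/4)


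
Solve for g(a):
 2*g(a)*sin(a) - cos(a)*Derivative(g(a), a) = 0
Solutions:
 g(a) = C1/cos(a)^2


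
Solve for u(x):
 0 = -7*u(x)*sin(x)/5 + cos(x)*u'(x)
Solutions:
 u(x) = C1/cos(x)^(7/5)


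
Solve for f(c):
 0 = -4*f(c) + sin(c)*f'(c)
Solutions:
 f(c) = C1*(cos(c)^2 - 2*cos(c) + 1)/(cos(c)^2 + 2*cos(c) + 1)


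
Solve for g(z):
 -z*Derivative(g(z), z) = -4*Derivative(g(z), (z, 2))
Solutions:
 g(z) = C1 + C2*erfi(sqrt(2)*z/4)


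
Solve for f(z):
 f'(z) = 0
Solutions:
 f(z) = C1


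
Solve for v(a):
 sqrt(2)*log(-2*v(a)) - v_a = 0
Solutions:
 -sqrt(2)*Integral(1/(log(-_y) + log(2)), (_y, v(a)))/2 = C1 - a


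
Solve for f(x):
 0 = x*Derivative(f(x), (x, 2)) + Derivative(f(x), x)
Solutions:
 f(x) = C1 + C2*log(x)


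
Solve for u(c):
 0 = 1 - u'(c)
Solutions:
 u(c) = C1 + c


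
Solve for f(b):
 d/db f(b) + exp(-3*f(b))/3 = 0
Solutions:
 f(b) = log(C1 - b)/3
 f(b) = log((-1 - sqrt(3)*I)*(C1 - b)^(1/3)/2)
 f(b) = log((-1 + sqrt(3)*I)*(C1 - b)^(1/3)/2)


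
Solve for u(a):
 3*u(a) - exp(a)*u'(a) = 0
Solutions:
 u(a) = C1*exp(-3*exp(-a))


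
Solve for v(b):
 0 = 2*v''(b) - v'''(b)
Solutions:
 v(b) = C1 + C2*b + C3*exp(2*b)


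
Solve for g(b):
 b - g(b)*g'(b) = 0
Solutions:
 g(b) = -sqrt(C1 + b^2)
 g(b) = sqrt(C1 + b^2)


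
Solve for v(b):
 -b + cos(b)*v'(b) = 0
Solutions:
 v(b) = C1 + Integral(b/cos(b), b)


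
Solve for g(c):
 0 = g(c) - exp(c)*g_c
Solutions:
 g(c) = C1*exp(-exp(-c))


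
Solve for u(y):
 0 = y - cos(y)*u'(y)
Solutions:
 u(y) = C1 + Integral(y/cos(y), y)


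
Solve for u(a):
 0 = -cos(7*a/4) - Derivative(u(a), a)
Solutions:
 u(a) = C1 - 4*sin(7*a/4)/7


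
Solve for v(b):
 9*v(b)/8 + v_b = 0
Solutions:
 v(b) = C1*exp(-9*b/8)


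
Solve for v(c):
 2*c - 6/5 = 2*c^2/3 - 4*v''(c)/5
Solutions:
 v(c) = C1 + C2*c + 5*c^4/72 - 5*c^3/12 + 3*c^2/4


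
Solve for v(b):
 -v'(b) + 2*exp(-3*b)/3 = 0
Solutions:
 v(b) = C1 - 2*exp(-3*b)/9


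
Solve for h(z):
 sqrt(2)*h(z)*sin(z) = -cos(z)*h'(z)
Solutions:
 h(z) = C1*cos(z)^(sqrt(2))


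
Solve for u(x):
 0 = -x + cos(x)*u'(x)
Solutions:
 u(x) = C1 + Integral(x/cos(x), x)


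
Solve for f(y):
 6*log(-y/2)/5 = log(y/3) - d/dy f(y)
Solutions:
 f(y) = C1 - y*log(y)/5 + y*(-log(3) + 1/5 + 6*log(2)/5 - 6*I*pi/5)


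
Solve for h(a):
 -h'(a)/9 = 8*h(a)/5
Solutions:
 h(a) = C1*exp(-72*a/5)


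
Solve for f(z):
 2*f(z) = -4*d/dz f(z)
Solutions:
 f(z) = C1*exp(-z/2)


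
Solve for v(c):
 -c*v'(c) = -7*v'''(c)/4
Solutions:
 v(c) = C1 + Integral(C2*airyai(14^(2/3)*c/7) + C3*airybi(14^(2/3)*c/7), c)


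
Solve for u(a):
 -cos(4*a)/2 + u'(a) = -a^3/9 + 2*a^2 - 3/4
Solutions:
 u(a) = C1 - a^4/36 + 2*a^3/3 - 3*a/4 + sin(4*a)/8


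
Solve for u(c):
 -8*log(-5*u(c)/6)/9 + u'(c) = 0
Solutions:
 -9*Integral(1/(log(-_y) - log(6) + log(5)), (_y, u(c)))/8 = C1 - c


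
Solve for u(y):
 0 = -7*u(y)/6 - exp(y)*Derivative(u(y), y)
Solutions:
 u(y) = C1*exp(7*exp(-y)/6)


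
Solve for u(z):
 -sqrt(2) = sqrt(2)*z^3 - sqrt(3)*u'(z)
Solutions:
 u(z) = C1 + sqrt(6)*z^4/12 + sqrt(6)*z/3


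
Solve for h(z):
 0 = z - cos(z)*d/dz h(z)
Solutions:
 h(z) = C1 + Integral(z/cos(z), z)


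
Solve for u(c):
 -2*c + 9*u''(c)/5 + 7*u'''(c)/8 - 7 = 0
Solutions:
 u(c) = C1 + C2*c + C3*exp(-72*c/35) + 5*c^3/27 + 1085*c^2/648


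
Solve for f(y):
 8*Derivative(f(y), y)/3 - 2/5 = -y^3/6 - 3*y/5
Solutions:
 f(y) = C1 - y^4/64 - 9*y^2/80 + 3*y/20


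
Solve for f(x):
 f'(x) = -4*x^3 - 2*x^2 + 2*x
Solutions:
 f(x) = C1 - x^4 - 2*x^3/3 + x^2


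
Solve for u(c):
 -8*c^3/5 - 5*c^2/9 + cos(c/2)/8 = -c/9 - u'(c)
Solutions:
 u(c) = C1 + 2*c^4/5 + 5*c^3/27 - c^2/18 - sin(c/2)/4


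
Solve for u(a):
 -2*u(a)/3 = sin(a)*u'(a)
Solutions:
 u(a) = C1*(cos(a) + 1)^(1/3)/(cos(a) - 1)^(1/3)


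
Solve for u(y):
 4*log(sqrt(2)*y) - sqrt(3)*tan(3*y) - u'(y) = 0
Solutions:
 u(y) = C1 + 4*y*log(y) - 4*y + 2*y*log(2) + sqrt(3)*log(cos(3*y))/3


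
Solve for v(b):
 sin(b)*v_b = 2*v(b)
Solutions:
 v(b) = C1*(cos(b) - 1)/(cos(b) + 1)


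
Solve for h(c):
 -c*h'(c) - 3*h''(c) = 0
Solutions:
 h(c) = C1 + C2*erf(sqrt(6)*c/6)


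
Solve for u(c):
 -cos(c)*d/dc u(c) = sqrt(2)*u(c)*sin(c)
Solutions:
 u(c) = C1*cos(c)^(sqrt(2))


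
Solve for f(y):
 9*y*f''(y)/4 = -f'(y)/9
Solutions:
 f(y) = C1 + C2*y^(77/81)


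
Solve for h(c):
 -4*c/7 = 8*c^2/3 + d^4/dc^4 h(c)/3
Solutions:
 h(c) = C1 + C2*c + C3*c^2 + C4*c^3 - c^6/45 - c^5/70


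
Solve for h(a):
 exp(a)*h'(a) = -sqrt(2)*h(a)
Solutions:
 h(a) = C1*exp(sqrt(2)*exp(-a))


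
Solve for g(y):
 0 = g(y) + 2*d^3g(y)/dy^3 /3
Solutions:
 g(y) = C3*exp(-2^(2/3)*3^(1/3)*y/2) + (C1*sin(2^(2/3)*3^(5/6)*y/4) + C2*cos(2^(2/3)*3^(5/6)*y/4))*exp(2^(2/3)*3^(1/3)*y/4)


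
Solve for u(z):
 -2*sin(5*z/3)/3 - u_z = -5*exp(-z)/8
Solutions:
 u(z) = C1 + 2*cos(5*z/3)/5 - 5*exp(-z)/8


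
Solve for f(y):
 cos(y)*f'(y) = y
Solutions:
 f(y) = C1 + Integral(y/cos(y), y)


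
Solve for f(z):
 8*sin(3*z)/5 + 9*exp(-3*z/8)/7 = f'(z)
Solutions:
 f(z) = C1 - 8*cos(3*z)/15 - 24*exp(-3*z/8)/7


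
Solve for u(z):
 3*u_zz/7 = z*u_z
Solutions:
 u(z) = C1 + C2*erfi(sqrt(42)*z/6)


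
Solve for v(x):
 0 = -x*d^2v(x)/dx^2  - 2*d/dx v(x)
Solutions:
 v(x) = C1 + C2/x


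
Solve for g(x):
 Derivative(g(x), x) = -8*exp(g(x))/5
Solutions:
 g(x) = log(1/(C1 + 8*x)) + log(5)


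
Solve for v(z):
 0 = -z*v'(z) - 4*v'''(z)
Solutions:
 v(z) = C1 + Integral(C2*airyai(-2^(1/3)*z/2) + C3*airybi(-2^(1/3)*z/2), z)


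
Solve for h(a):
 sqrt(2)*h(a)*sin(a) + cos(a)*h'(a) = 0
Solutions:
 h(a) = C1*cos(a)^(sqrt(2))


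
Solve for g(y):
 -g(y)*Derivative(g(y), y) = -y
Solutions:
 g(y) = -sqrt(C1 + y^2)
 g(y) = sqrt(C1 + y^2)
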